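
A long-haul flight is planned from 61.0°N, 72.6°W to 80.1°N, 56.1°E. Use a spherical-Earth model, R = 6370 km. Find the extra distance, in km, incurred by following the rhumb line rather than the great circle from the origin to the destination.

Great circle: cos σ = sin φ₁ sin φ₂ + cos φ₁ cos φ₂ cos Δλ,  σ = 0.6275 rad → d_gc = 3997.4 km
Rhumb line: Δψ = +1.0939, q = Δφ/Δψ = 0.3047, d_rh = R√(Δφ²+q²Δλ²) = 4849.8 km
Excess = 4849.8 − 3997.4 = 852.4 ≈ 852 km

852 km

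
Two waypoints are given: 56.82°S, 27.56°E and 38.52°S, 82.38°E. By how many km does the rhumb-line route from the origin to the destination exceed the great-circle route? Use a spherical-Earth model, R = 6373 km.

99 km

Great circle: cos σ = sin φ₁ sin φ₂ + cos φ₁ cos φ₂ cos Δλ,  σ = 0.6952 rad → d_gc = 4430.4 km
Rhumb line: Δψ = +0.4814, q = Δφ/Δψ = 0.6635, d_rh = R√(Δφ²+q²Δλ²) = 4529.0 km
Excess = 4529.0 − 4430.4 = 98.6 ≈ 99 km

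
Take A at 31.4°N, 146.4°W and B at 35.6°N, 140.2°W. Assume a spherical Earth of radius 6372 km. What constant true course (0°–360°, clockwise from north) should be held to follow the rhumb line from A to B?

Δψ = ln[tan(π/4+φ₂/2)/tan(π/4+φ₁/2)] = +0.0879
Δλ = +0.1082 rad (taken the short way round)
course = atan2(Δλ, Δψ) = 50.90°

50.9°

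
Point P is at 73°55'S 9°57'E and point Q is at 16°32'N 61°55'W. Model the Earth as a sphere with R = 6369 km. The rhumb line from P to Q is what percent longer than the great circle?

Great circle: σ = 1.7628 rad → d_gc = Rσ = 11227.0 km
Rhumb: Δφ = +1.5787, Δλ = -1.2543, Δψ = +2.2496, q = Δφ/Δψ = 0.7017 → d_rh = R√(Δφ²+q²Δλ²) = 11511.6 km
Excess = (11511.6 − 11227.0) / 11227.0 = 284.6 / 11227.0 = 2.53% ≈ 2.5%

2.5%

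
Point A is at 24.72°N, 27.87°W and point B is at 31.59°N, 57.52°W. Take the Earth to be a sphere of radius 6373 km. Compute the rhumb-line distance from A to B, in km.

Δψ = ln[tan(π/4+φ₂/2)/tan(π/4+φ₁/2)] = +0.1361;  Δφ = +0.1199 rad,  Δλ = -0.5175 rad
q = Δφ/Δψ = 0.8808
d = R·√(Δφ² + q²Δλ²) = 6373·0.47133 = 3004 km

3004 km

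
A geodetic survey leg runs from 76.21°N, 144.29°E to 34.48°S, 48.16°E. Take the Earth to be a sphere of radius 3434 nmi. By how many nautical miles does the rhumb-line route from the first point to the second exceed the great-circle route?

Great circle: cos σ = sin φ₁ sin φ₂ + cos φ₁ cos φ₂ cos Δλ,  σ = 2.1783 rad → d_gc = 7480.1 nmi
Rhumb line: Δψ = -2.7544, q = Δφ/Δψ = 0.7014, d_rh = R√(Δφ²+q²Δλ²) = 7768.0 nmi
Excess = 7768.0 − 7480.1 = 287.9 ≈ 288 nmi

288 nmi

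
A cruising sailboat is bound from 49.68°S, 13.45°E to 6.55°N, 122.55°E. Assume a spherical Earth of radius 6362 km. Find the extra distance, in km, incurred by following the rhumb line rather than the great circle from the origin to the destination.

Great circle: cos σ = sin φ₁ sin φ₂ + cos φ₁ cos φ₂ cos Δλ,  σ = 1.8727 rad → d_gc = 11914.0 km
Rhumb line: Δψ = +1.1166, q = Δφ/Δψ = 0.8789, d_rh = R√(Δφ²+q²Δλ²) = 12343.1 km
Excess = 12343.1 − 11914.0 = 429.1 ≈ 429 km

429 km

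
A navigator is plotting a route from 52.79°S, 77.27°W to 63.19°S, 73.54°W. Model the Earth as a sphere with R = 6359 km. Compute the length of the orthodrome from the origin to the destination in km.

cos σ = sin φ₁ sin φ₂ + cos φ₁ cos φ₂ cos Δλ
      = sin(-52.79°)sin(-63.19°) + cos(-52.79°)cos(-63.19°)cos(3.73°) = 0.9830
σ = 10.582° → d = Rσ = 6359·0.18469 = 1174 km

1174 km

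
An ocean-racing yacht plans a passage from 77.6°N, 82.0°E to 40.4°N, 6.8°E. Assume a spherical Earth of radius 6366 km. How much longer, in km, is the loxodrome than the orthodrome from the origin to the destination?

294 km

Great circle: cos σ = sin φ₁ sin φ₂ + cos φ₁ cos φ₂ cos Δλ,  σ = 0.8301 rad → d_gc = 5284.7 km
Rhumb line: Δψ = -1.4477, q = Δφ/Δψ = 0.4485, d_rh = R√(Δφ²+q²Δλ²) = 5578.9 km
Excess = 5578.9 − 5284.7 = 294.2 ≈ 294 km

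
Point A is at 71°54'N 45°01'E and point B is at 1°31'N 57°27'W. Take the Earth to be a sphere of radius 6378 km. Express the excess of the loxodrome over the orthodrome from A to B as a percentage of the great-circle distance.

7.1%

Great circle: σ = 1.6127 rad → d_gc = Rσ = 10285.8 km
Rhumb: Δφ = -1.2284, Δλ = -1.7884, Δψ = -1.8106, q = Δφ/Δψ = 0.6785 → d_rh = R√(Δφ²+q²Δλ²) = 11012.3 km
Excess = (11012.3 − 10285.8) / 10285.8 = 726.5 / 10285.8 = 7.06% ≈ 7.1%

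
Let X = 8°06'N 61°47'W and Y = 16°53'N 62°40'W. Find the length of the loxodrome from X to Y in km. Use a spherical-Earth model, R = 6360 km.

980 km

Δψ = ln[tan(π/4+φ₂/2)/tan(π/4+φ₁/2)] = +0.1572;  Δφ = +0.1533 rad,  Δλ = -0.0154 rad
q = Δφ/Δψ = 0.9753
d = R·√(Δφ² + q²Δλ²) = 6360·0.15403 = 980 km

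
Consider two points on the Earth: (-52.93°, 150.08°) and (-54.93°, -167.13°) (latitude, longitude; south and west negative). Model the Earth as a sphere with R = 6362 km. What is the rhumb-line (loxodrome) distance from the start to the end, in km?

Δψ = ln[tan(π/4+φ₂/2)/tan(π/4+φ₁/2)] = -0.0593;  Δφ = -0.0349 rad,  Δλ = +0.7468 rad
q = Δφ/Δψ = 0.5886
d = R·√(Δφ² + q²Δλ²) = 6362·0.44099 = 2806 km

2806 km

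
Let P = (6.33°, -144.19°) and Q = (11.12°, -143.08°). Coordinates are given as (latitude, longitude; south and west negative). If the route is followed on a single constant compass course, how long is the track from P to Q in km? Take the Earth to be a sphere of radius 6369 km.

Δψ = ln[tan(π/4+φ₂/2)/tan(π/4+φ₁/2)] = +0.0846;  Δφ = +0.0836 rad,  Δλ = +0.0194 rad
q = Δφ/Δψ = 0.9881
d = R·√(Δφ² + q²Δλ²) = 6369·0.08576 = 546 km

546 km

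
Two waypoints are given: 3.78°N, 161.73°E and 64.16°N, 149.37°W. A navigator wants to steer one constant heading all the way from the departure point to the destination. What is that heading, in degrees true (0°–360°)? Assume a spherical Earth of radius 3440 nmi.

Meridional parts: M(φ₁)=+0.0660, M(φ₂)=+1.4723 → ΔM = +1.4063;  Δλ = +0.8535 rad
tan C = Δλ / ΔM = +0.6069 → C = 31.25°

31.3°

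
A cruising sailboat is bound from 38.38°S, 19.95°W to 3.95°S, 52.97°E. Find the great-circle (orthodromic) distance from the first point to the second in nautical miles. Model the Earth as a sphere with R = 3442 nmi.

4457 nmi

cos σ = sin φ₁ sin φ₂ + cos φ₁ cos φ₂ cos Δλ
      = sin(-38.38°)sin(-3.95°) + cos(-38.38°)cos(-3.95°)cos(72.92°) = 0.2725
σ = 74.189° → d = Rσ = 3442·1.29485 = 4457 nmi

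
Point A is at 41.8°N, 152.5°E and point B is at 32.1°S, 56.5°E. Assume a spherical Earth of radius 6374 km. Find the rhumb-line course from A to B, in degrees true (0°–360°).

Δψ = ln[tan(π/4+φ₂/2)/tan(π/4+φ₁/2)] = -1.3966
Δλ = -1.6755 rad (taken the short way round)
course = atan2(Δλ, Δψ) = 230.19°

230.2°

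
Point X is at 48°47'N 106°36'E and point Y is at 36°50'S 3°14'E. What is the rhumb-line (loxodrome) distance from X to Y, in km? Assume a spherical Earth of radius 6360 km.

Δψ = ln[tan(π/4+φ₂/2)/tan(π/4+φ₁/2)] = -1.6704;  Δφ = -1.4943 rad,  Δλ = -1.8041 rad
q = Δφ/Δψ = 0.8946
d = R·√(Δφ² + q²Δλ²) = 6360·2.19944 = 13988 km

13988 km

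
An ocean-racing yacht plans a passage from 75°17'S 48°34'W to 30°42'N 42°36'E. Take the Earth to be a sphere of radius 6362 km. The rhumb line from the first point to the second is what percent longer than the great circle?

Great circle: σ = 2.0924 rad → d_gc = Rσ = 13311.6 km
Rhumb: Δφ = +1.8498, Δλ = +1.5912, Δψ = +2.6103, q = Δφ/Δψ = 0.7086 → d_rh = R√(Δφ²+q²Δλ²) = 13782.1 km
Excess = (13782.1 − 13311.6) / 13311.6 = 470.5 / 13311.6 = 3.53% ≈ 3.5%

3.5%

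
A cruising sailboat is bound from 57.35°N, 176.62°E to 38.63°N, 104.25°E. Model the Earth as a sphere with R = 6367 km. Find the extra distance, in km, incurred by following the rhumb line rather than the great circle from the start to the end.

223 km

Great circle: cos σ = sin φ₁ sin φ₂ + cos φ₁ cos φ₂ cos Δλ,  σ = 0.8589 rad → d_gc = 5468.5 km
Rhumb line: Δψ = -0.4959, q = Δφ/Δψ = 0.6588, d_rh = R√(Δφ²+q²Δλ²) = 5691.9 km
Excess = 5691.9 − 5468.5 = 223.4 ≈ 223 km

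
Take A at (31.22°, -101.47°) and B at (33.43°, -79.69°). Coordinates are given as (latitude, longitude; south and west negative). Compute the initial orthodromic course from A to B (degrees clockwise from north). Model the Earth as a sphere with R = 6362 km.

θ = atan2( sin Δλ·cos φ₂ ,  cos φ₁ sin φ₂ − sin φ₁ cos φ₂ cos Δλ )
  = atan2(+0.3097, +0.0694) = 77.36°

77.4°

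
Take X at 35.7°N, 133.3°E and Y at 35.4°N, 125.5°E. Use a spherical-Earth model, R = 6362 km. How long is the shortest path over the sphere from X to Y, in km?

Haversine: a = sin²(Δφ/2)+cos φ₁ cos φ₂ sin²(Δλ/2) = 0.00307;  σ = 2·atan2(√a,√(1−a))
σ = 6.352° → d = Rσ = 6362·0.11086 = 705 km

705 km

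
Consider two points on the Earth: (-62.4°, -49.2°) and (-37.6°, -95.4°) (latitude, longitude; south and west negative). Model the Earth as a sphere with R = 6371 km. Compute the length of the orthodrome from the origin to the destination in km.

4155 km

cos σ = sin φ₁ sin φ₂ + cos φ₁ cos φ₂ cos Δλ
      = sin(-62.40°)sin(-37.60°) + cos(-62.40°)cos(-37.60°)cos(-46.20°) = 0.7948
σ = 37.366° → d = Rσ = 6371·0.65216 = 4155 km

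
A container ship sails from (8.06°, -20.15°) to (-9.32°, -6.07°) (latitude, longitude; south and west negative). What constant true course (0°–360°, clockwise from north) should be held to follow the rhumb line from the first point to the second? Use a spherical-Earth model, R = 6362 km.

141.1°

Δψ = ln[tan(π/4+φ₂/2)/tan(π/4+φ₁/2)] = -0.3045
Δλ = +0.2457 rad (taken the short way round)
course = atan2(Δλ, Δψ) = 141.10°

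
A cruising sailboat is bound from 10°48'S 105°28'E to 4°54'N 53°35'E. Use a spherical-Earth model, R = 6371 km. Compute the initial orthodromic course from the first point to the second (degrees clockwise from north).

284.3°

N = sin Δλ·cos φ₂ = -0.7839;  D = cos φ₁ sin φ₂ − sin φ₁ cos φ₂ cos Δλ = +0.1991
initial course = atan2(N, D) = 284.25°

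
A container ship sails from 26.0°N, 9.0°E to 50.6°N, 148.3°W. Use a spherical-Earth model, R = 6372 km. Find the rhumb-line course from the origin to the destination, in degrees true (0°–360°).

Δψ = ln[tan(π/4+φ₂/2)/tan(π/4+φ₁/2)] = +0.5569
Δλ = -2.7454 rad (taken the short way round)
course = atan2(Δλ, Δψ) = 281.47°

281.5°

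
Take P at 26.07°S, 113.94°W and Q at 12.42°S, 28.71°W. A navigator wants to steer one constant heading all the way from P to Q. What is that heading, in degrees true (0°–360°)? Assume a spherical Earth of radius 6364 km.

80.3°

Meridional parts: M(φ₁)=-0.4716, M(φ₂)=-0.2185 → ΔM = +0.2531;  Δλ = +1.4875 rad
tan C = Δλ / ΔM = +5.8777 → C = 80.34°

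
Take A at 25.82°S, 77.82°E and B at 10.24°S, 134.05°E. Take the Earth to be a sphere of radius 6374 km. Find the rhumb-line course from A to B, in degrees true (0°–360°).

Meridional parts: M(φ₁)=-0.4667, M(φ₂)=-0.1797 → ΔM = +0.2870;  Δλ = +0.9814 rad
tan C = Δλ / ΔM = +3.4190 → C = 73.70°

73.7°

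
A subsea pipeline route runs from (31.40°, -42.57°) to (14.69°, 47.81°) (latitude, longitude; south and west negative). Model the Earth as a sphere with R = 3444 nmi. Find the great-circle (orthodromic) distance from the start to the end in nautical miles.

4972 nmi

Haversine: a = sin²(Δφ/2)+cos φ₁ cos φ₂ sin²(Δλ/2) = 0.43668;  σ = 2·atan2(√a,√(1−a))
σ = 82.724° → d = Rσ = 3444·1.44381 = 4972 nmi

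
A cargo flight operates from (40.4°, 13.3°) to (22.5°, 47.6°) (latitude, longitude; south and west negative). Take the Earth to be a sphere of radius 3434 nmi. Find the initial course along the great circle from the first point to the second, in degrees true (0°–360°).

111.3°

N = sin Δλ·cos φ₂ = +0.5206;  D = cos φ₁ sin φ₂ − sin φ₁ cos φ₂ cos Δλ = -0.2032
initial course = atan2(N, D) = 111.32°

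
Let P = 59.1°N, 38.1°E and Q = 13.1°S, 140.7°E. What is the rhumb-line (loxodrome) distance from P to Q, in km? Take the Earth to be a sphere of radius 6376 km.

12432 km

Δψ = ln[tan(π/4+φ₂/2)/tan(π/4+φ₁/2)] = -1.5166;  Δφ = -1.2601 rad,  Δλ = +1.7907 rad
q = Δφ/Δψ = 0.8309
d = R·√(Δφ² + q²Δλ²) = 6376·1.94979 = 12432 km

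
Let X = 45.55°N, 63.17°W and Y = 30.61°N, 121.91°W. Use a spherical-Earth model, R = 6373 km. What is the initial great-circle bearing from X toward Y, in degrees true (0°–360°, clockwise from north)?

θ = atan2( sin Δλ·cos φ₂ ,  cos φ₁ sin φ₂ − sin φ₁ cos φ₂ cos Δλ )
  = atan2(-0.7357, +0.0378) = 272.94°

272.9°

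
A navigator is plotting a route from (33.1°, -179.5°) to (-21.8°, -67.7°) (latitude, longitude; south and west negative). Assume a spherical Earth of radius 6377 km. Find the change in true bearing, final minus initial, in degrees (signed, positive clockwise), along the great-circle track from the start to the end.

+18.6°

At departure: θ₁ = atan2(sin Δλ cos φ₂, cos φ₁ sin φ₂ − sin φ₁ cos φ₂ cos Δλ) = 98.11°
At arrival: θ₂ = atan2(sin Δλ cos φ₁, −cos φ₂ sin φ₁ + sin φ₂ cos φ₁ cos Δλ) = 116.72°
Δθ = θ₂ − θ₁ = +18.6°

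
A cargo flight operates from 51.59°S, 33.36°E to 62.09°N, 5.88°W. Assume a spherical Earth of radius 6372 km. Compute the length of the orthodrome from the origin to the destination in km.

cos σ = sin φ₁ sin φ₂ + cos φ₁ cos φ₂ cos Δλ
      = sin(-51.59°)sin(62.09°) + cos(-51.59°)cos(62.09°)cos(-39.24°) = -0.4672
σ = 117.853° → d = Rσ = 6372·2.05692 = 13107 km

13107 km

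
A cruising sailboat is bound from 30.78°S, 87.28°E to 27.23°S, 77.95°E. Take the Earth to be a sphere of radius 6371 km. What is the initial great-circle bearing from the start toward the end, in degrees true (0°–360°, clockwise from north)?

θ = atan2( sin Δλ·cos φ₂ ,  cos φ₁ sin φ₂ − sin φ₁ cos φ₂ cos Δλ )
  = atan2(-0.1442, +0.0559) = 291.20°

291.2°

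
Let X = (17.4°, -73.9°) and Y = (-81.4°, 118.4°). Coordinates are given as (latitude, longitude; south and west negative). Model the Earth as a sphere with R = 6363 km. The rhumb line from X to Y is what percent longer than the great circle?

Great circle: σ = 2.0209 rad → d_gc = Rσ = 12859.2 km
Rhumb: Δφ = -1.7244, Δλ = -2.9269, Δψ = -2.8962, q = Δφ/Δψ = 0.5954 → d_rh = R√(Δφ²+q²Δλ²) = 15599.6 km
Excess = (15599.6 − 12859.2) / 12859.2 = 2740.4 / 12859.2 = 21.31% ≈ 21.3%

21.3%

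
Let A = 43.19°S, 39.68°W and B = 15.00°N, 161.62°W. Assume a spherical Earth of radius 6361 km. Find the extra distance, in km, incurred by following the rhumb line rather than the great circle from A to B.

Great circle: cos σ = sin φ₁ sin φ₂ + cos φ₁ cos φ₂ cos Δλ,  σ = 2.1528 rad → d_gc = 13694.0 km
Rhumb line: Δψ = +1.1022, q = Δφ/Δψ = 0.9214, d_rh = R√(Δφ²+q²Δλ²) = 14047.6 km
Excess = 14047.6 − 13694.0 = 353.6 ≈ 354 km

354 km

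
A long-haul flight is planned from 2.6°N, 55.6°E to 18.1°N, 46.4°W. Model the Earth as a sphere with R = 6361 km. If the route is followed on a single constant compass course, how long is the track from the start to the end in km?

Δψ = ln[tan(π/4+φ₂/2)/tan(π/4+φ₁/2)] = +0.2759;  Δφ = +0.2705 rad,  Δλ = -1.7802 rad
q = Δφ/Δψ = 0.9805
d = R·√(Δφ² + q²Δλ²) = 6361·1.76640 = 11236 km

11236 km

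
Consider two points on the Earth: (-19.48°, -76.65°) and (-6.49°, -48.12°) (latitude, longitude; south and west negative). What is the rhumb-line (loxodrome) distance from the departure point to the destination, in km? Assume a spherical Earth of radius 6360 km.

Δψ = ln[tan(π/4+φ₂/2)/tan(π/4+φ₁/2)] = +0.2332;  Δφ = +0.2267 rad,  Δλ = +0.4979 rad
q = Δφ/Δψ = 0.9721
d = R·√(Δφ² + q²Δλ²) = 6360·0.53452 = 3400 km

3400 km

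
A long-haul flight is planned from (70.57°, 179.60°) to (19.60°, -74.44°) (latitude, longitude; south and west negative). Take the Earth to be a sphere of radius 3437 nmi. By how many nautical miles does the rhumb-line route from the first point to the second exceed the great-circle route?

Great circle: cos σ = sin φ₁ sin φ₂ + cos φ₁ cos φ₂ cos Δλ,  σ = 1.3385 rad → d_gc = 4600.5 nmi
Rhumb line: Δψ = -1.4159, q = Δφ/Δψ = 0.6283, d_rh = R√(Δφ²+q²Δλ²) = 5029.5 nmi
Excess = 5029.5 − 4600.5 = 429.0 ≈ 429 nmi

429 nmi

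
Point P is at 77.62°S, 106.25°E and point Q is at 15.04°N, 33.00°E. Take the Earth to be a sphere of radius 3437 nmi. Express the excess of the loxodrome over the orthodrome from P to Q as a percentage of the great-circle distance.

Great circle: σ = 1.7658 rad → d_gc = Rσ = 6069.1 nmi
Rhumb: Δφ = +1.6172, Δλ = -1.2785, Δψ = +2.4870, q = Δφ/Δψ = 0.6503 → d_rh = R√(Δφ²+q²Δλ²) = 6249.8 nmi
Excess = (6249.8 − 6069.1) / 6069.1 = 180.7 / 6069.1 = 2.98% ≈ 3.0%

3.0%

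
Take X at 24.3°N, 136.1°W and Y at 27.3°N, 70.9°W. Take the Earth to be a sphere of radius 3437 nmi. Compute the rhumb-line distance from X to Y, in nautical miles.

3525 nmi

Δψ = ln[tan(π/4+φ₂/2)/tan(π/4+φ₁/2)] = +0.0582;  Δφ = +0.0524 rad,  Δλ = +1.1380 rad
q = Δφ/Δψ = 0.9002
d = R·√(Δφ² + q²Δλ²) = 3437·1.02569 = 3525 nmi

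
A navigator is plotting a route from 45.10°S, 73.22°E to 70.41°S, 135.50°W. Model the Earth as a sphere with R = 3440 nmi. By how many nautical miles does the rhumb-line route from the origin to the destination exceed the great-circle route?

1082 nmi

Great circle: cos σ = sin φ₁ sin φ₂ + cos φ₁ cos φ₂ cos Δλ,  σ = 1.0930 rad → d_gc = 3760.1 nmi
Rhumb line: Δψ = -0.8727, q = Δφ/Δψ = 0.5062, d_rh = R√(Δφ²+q²Δλ²) = 4842.1 nmi
Excess = 4842.1 − 3760.1 = 1082.0 ≈ 1082 nmi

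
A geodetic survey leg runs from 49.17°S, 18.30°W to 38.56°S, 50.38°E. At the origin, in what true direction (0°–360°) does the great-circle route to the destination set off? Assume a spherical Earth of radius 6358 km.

104.8°

θ = atan2( sin Δλ·cos φ₂ ,  cos φ₁ sin φ₂ − sin φ₁ cos φ₂ cos Δλ )
  = atan2(+0.7284, -0.1924) = 104.80°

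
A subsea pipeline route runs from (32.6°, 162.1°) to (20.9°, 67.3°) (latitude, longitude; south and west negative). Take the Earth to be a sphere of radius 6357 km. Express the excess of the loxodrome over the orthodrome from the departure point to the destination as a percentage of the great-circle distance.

3.0%

Great circle: σ = 1.4441 rad → d_gc = Rσ = 9180.2 km
Rhumb: Δφ = -0.2042, Δλ = -1.6546, Δψ = -0.2293, q = Δφ/Δψ = 0.8906 → d_rh = R√(Δφ²+q²Δλ²) = 9457.3 km
Excess = (9457.3 − 9180.2) / 9180.2 = 277.1 / 9180.2 = 3.02% ≈ 3.0%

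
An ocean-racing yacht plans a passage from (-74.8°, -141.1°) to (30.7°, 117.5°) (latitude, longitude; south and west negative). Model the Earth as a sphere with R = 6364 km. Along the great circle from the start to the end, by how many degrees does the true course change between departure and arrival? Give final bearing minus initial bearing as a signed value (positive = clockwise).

Initial bearing θ₁ = atan2(sin Δλ cos φ₂, cos φ₁ sin φ₂ − sin φ₁ cos φ₂ cos Δλ) = 267.95°
Final bearing θ₂ = (initial bearing from the destination back to the start) + 180° = 342.26°
Δθ = θ₂ − θ₁ = +74.3°

+74.3°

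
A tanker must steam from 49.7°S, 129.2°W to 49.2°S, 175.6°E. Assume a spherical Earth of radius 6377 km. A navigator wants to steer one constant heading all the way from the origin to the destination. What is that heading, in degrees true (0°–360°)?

Meridional parts: M(φ₁)=-1.0026, M(φ₂)=-0.9891 → ΔM = +0.0134;  Δλ = -0.9634 rad
tan C = Δλ / ΔM = -71.7714 → C = 270.80°

270.8°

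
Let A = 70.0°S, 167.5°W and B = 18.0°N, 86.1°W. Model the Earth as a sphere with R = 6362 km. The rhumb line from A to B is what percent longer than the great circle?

2.9%

Great circle: σ = 1.8150 rad → d_gc = Rσ = 11546.7 km
Rhumb: Δφ = +1.5359, Δλ = +1.4207, Δψ = +2.0549, q = Δφ/Δψ = 0.7474 → d_rh = R√(Δφ²+q²Δλ²) = 11879.3 km
Excess = (11879.3 − 11546.7) / 11546.7 = 332.6 / 11546.7 = 2.88% ≈ 2.9%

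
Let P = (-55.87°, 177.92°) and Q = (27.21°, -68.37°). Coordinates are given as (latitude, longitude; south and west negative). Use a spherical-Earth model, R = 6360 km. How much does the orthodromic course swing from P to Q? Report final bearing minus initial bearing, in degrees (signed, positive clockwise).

Initial bearing θ₁ = atan2(sin Δλ cos φ₂, cos φ₁ sin φ₂ − sin φ₁ cos φ₂ cos Δλ) = 92.77°
Final bearing θ₂ = (initial bearing from the destination back to the start) + 180° = 39.06°
Δθ = θ₂ − θ₁ = -53.7°

-53.7°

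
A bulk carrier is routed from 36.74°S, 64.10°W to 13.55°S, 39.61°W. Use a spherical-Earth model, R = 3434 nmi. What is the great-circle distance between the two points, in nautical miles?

cos σ = sin φ₁ sin φ₂ + cos φ₁ cos φ₂ cos Δλ
      = sin(-36.74°)sin(-13.55°) + cos(-36.74°)cos(-13.55°)cos(24.49°) = 0.8491
σ = 31.884° → d = Rσ = 3434·0.55649 = 1911 nmi

1911 nmi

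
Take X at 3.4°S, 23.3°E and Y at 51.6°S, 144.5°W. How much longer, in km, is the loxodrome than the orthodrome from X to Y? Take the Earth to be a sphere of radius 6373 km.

Great circle: cos σ = sin φ₁ sin φ₂ + cos φ₁ cos φ₂ cos Δλ,  σ = 2.1647 rad → d_gc = 13795.4 km
Rhumb line: Δψ = -0.9955, q = Δφ/Δψ = 0.8451, d_rh = R√(Δφ²+q²Δλ²) = 16658.7 km
Excess = 16658.7 − 13795.4 = 2863.3 ≈ 2863 km

2863 km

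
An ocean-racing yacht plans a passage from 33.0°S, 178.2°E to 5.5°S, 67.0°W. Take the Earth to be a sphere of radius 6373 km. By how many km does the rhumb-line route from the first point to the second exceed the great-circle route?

358 km

Great circle: cos σ = sin φ₁ sin φ₂ + cos φ₁ cos φ₂ cos Δλ,  σ = 1.8734 rad → d_gc = 11938.9 km
Rhumb line: Δψ = +0.5146, q = Δφ/Δψ = 0.9327, d_rh = R√(Δφ²+q²Δλ²) = 12296.6 km
Excess = 12296.6 − 11938.9 = 357.7 ≈ 358 km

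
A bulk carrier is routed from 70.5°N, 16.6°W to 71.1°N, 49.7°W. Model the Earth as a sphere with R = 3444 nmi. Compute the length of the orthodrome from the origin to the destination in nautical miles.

647 nmi

Haversine: a = sin²(Δφ/2)+cos φ₁ cos φ₂ sin²(Δλ/2) = 0.00880;  σ = 2·atan2(√a,√(1−a))
σ = 10.766° → d = Rσ = 3444·0.18790 = 647 nmi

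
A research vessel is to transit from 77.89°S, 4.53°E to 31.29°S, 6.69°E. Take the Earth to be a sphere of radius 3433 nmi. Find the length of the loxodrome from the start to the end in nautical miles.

Rhumb course C = atan2(Δλ, Δψ) with Δψ = ln[tan(π/4+φ₂/2)/tan(π/4+φ₁/2)] = +1.6681, Δλ = +0.0377 → C = 1.29°
d = R·|Δφ| / |cos C| = 3433·0.81332 / 0.99974 = 2793 nmi

2793 nmi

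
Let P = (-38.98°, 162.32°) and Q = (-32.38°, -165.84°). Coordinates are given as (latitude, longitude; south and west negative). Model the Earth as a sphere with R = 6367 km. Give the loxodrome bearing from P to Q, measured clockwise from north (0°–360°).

75.7°

Meridional parts: M(φ₁)=-0.7398, M(φ₂)=-0.5979 → ΔM = +0.1420;  Δλ = +0.5557 rad
tan C = Δλ / ΔM = +3.9143 → C = 75.67°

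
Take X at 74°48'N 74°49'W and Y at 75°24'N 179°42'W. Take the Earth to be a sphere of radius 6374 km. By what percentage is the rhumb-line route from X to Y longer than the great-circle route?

14.6%

Great circle: σ = 0.4106 rad → d_gc = Rσ = 2617.2 km
Rhumb: Δφ = +0.0105, Δλ = -1.8306, Δψ = +0.0407, q = Δφ/Δψ = 0.2571 → d_rh = R√(Δφ²+q²Δλ²) = 3000.6 km
Excess = (3000.6 − 2617.2) / 2617.2 = 383.4 / 2617.2 = 14.649% ≈ 14.6%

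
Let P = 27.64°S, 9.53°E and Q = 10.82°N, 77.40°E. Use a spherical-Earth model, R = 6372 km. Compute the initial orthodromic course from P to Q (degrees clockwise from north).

69.6°

N = sin Δλ·cos φ₂ = +0.9099;  D = cos φ₁ sin φ₂ − sin φ₁ cos φ₂ cos Δλ = +0.3380
initial course = atan2(N, D) = 69.62°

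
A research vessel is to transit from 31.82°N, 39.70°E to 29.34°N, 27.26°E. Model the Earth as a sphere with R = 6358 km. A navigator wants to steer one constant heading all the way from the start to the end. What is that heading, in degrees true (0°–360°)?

Δψ = ln[tan(π/4+φ₂/2)/tan(π/4+φ₁/2)] = -0.0503
Δλ = -0.2171 rad (taken the short way round)
course = atan2(Δλ, Δψ) = 256.96°

257.0°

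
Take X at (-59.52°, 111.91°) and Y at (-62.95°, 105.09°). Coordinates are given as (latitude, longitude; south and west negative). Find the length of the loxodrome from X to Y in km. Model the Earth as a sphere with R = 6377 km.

528 km

Rhumb course C = atan2(Δλ, Δψ) with Δψ = ln[tan(π/4+φ₂/2)/tan(π/4+φ₁/2)] = -0.1245, Δλ = -0.1190 → C = 223.70°
d = R·|Δφ| / |cos C| = 6377·0.05986 / 0.72293 = 528 km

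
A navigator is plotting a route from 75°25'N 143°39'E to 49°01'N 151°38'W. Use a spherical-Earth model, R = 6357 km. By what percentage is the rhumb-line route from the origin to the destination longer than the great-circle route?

4.3%

Great circle: σ = 0.6417 rad → d_gc = Rσ = 4079.0 km
Rhumb: Δφ = -0.4608, Δλ = +1.1295, Δψ = -1.0718, q = Δφ/Δψ = 0.4299 → d_rh = R√(Δφ²+q²Δλ²) = 4255.3 km
Excess = (4255.3 − 4079.0) / 4079.0 = 176.3 / 4079.0 = 4.32% ≈ 4.3%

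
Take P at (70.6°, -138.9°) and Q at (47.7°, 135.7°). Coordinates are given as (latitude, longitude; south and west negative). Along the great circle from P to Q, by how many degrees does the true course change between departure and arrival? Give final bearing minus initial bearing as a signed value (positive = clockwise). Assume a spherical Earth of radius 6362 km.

At departure: θ₁ = atan2(sin Δλ cos φ₂, cos φ₁ sin φ₂ − sin φ₁ cos φ₂ cos Δλ) = 286.19°
At arrival: θ₂ = atan2(sin Δλ cos φ₁, −cos φ₂ sin φ₁ + sin φ₂ cos φ₁ cos Δλ) = 208.29°
Δθ = θ₂ − θ₁ = -77.9°

-77.9°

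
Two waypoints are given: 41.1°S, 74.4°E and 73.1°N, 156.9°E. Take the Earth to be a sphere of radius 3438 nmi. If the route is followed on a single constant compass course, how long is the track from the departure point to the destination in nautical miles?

Rhumb course C = atan2(Δλ, Δψ) with Δψ = ln[tan(π/4+φ₂/2)/tan(π/4+φ₁/2)] = +2.6950, Δλ = +1.4399 → C = 28.12°
d = R·|Δφ| / |cos C| = 3438·1.99317 / 0.88200 = 7769 nmi

7769 nmi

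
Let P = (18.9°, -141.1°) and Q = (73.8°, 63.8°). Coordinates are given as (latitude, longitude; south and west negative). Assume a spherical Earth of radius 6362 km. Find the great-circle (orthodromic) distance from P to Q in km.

9537 km

cos σ = sin φ₁ sin φ₂ + cos φ₁ cos φ₂ cos Δλ
      = sin(18.90°)sin(73.80°) + cos(18.90°)cos(73.80°)cos(-155.10°) = 0.0716
σ = 85.892° → d = Rσ = 6362·1.49909 = 9537 km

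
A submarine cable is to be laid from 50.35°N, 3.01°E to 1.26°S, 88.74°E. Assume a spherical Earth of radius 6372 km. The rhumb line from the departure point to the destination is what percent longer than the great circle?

Great circle: σ = 1.5402 rad → d_gc = Rσ = 9814.3 km
Rhumb: Δφ = -0.9008, Δλ = +1.4963, Δψ = -1.0422, q = Δφ/Δψ = 0.8643 → d_rh = R√(Δφ²+q²Δλ²) = 10042.2 km
Excess = (10042.2 − 9814.3) / 9814.3 = 227.9 / 9814.3 = 2.32% ≈ 2.3%

2.3%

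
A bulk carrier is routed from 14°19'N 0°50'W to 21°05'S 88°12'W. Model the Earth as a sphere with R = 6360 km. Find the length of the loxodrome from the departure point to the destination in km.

10303 km

Rhumb course C = atan2(Δλ, Δψ) with Δψ = ln[tan(π/4+φ₂/2)/tan(π/4+φ₁/2)] = -0.6291, Δλ = -1.5248 → C = 247.58°
d = R·|Δφ| / |cos C| = 6360·0.61785 / 0.38138 = 10303 km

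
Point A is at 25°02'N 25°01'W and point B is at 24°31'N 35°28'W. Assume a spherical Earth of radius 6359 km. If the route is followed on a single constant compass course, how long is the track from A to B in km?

Δψ = ln[tan(π/4+φ₂/2)/tan(π/4+φ₁/2)] = -0.0099;  Δφ = -0.0090 rad,  Δλ = -0.1824 rad
q = Δφ/Δψ = 0.9080
d = R·√(Δφ² + q²Δλ²) = 6359·0.16584 = 1055 km

1055 km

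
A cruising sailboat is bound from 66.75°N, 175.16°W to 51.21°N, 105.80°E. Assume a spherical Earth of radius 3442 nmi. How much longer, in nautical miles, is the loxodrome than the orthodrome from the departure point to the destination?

154 nmi

Great circle: cos σ = sin φ₁ sin φ₂ + cos φ₁ cos φ₂ cos Δλ,  σ = 0.7026 rad → d_gc = 2418.3 nmi
Rhumb line: Δψ = -0.5373, q = Δφ/Δψ = 0.5048, d_rh = R√(Δφ²+q²Δλ²) = 2572.5 nmi
Excess = 2572.5 − 2418.3 = 154.2 ≈ 154 nmi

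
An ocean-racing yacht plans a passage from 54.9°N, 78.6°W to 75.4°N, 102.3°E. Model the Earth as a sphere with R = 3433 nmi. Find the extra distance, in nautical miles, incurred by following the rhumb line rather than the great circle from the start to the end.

Great circle: cos σ = sin φ₁ sin φ₂ + cos φ₁ cos φ₂ cos Δλ,  σ = 0.8674 rad → d_gc = 2977.8 nmi
Rhumb line: Δψ = +0.9037, q = Δφ/Δψ = 0.3959, d_rh = R√(Δφ²+q²Δλ²) = 4422.6 nmi
Excess = 4422.6 − 2977.8 = 1444.8 ≈ 1445 nmi

1445 nmi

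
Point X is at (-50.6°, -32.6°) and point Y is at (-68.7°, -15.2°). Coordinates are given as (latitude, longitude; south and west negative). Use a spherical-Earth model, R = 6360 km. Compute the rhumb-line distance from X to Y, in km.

Δψ = ln[tan(π/4+φ₂/2)/tan(π/4+φ₁/2)] = -0.6440;  Δφ = -0.3159 rad,  Δλ = +0.3037 rad
q = Δφ/Δψ = 0.4906
d = R·√(Δφ² + q²Δλ²) = 6360·0.34927 = 2221 km

2221 km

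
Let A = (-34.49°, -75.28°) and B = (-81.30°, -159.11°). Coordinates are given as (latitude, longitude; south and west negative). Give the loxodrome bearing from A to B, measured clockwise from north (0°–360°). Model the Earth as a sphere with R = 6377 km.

217.1°

Δψ = ln[tan(π/4+φ₂/2)/tan(π/4+φ₁/2)] = -1.9341
Δλ = -1.4631 rad (taken the short way round)
course = atan2(Δλ, Δψ) = 217.11°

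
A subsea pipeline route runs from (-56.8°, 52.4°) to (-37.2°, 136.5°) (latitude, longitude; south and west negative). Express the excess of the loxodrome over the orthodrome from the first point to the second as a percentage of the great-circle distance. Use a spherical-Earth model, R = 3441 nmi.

Great circle: σ = 0.9875 rad → d_gc = Rσ = 3398.1 nmi
Rhumb: Δφ = +0.3421, Δλ = +1.4678, Δψ = +0.5099, q = Δφ/Δψ = 0.6709 → d_rh = R√(Δφ²+q²Δλ²) = 3587.0 nmi
Excess = (3587.0 − 3398.1) / 3398.1 = 188.9 / 3398.1 = 5.56% ≈ 5.6%

5.6%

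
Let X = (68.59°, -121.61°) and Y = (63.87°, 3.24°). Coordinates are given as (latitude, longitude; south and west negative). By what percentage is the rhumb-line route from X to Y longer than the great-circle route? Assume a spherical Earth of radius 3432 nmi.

20.2%

Great circle: σ = 0.7318 rad → d_gc = Rσ = 2511.5 nmi
Rhumb: Δφ = -0.0824, Δλ = +2.1790, Δψ = -0.2050, q = Δφ/Δψ = 0.4018 → d_rh = R√(Δφ²+q²Δλ²) = 3017.9 nmi
Excess = (3017.9 − 2511.5) / 2511.5 = 506.4 / 2511.5 = 20.16% ≈ 20.2%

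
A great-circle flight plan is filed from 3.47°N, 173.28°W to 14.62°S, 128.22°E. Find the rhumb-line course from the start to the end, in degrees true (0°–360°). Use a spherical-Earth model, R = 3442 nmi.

252.7°

Δψ = ln[tan(π/4+φ₂/2)/tan(π/4+φ₁/2)] = -0.3186
Δλ = -1.0210 rad (taken the short way round)
course = atan2(Δλ, Δψ) = 252.67°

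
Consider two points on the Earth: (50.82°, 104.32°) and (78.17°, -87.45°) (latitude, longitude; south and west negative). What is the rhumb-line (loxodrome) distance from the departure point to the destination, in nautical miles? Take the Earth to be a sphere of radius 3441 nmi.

Δψ = ln[tan(π/4+φ₂/2)/tan(π/4+φ₁/2)] = +1.2340;  Δφ = +0.4773 rad,  Δλ = +2.9362 rad
q = Δφ/Δψ = 0.3868
d = R·√(Δφ² + q²Δλ²) = 3441·1.23200 = 4239 nmi

4239 nmi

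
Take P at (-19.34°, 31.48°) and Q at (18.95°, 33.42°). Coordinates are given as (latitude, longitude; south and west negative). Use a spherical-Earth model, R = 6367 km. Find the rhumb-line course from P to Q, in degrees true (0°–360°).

Meridional parts: M(φ₁)=-0.3441, M(φ₂)=+0.3369 → ΔM = +0.6811;  Δλ = +0.0339 rad
tan C = Δλ / ΔM = +0.0497 → C = 2.85°

2.8°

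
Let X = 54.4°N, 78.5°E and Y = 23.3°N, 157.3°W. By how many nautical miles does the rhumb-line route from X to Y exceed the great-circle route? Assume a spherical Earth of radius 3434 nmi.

Great circle: cos σ = sin φ₁ sin φ₂ + cos φ₁ cos φ₂ cos Δλ,  σ = 1.5497 rad → d_gc = 5321.6 nmi
Rhumb line: Δψ = -0.7178, q = Δφ/Δψ = 0.7562, d_rh = R√(Δφ²+q²Δλ²) = 5930.0 nmi
Excess = 5930.0 − 5321.6 = 608.4 ≈ 608 nmi

608 nmi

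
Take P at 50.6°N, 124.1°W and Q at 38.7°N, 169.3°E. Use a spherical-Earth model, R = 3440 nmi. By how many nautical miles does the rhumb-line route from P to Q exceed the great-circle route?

87 nmi

Great circle: cos σ = sin φ₁ sin φ₂ + cos φ₁ cos φ₂ cos Δλ,  σ = 0.8232 rad → d_gc = 2831.81 nmi
Rhumb line: Δψ = -0.2935, q = Δφ/Δψ = 0.7076, d_rh = R√(Δφ²+q²Δλ²) = 2918.32 nmi
Excess = 2918.32 − 2831.81 = 86.51 ≈ 87 nmi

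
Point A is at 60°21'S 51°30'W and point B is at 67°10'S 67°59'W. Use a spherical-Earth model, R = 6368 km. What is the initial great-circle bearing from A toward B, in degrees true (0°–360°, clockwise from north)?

219.7°

N = sin Δλ·cos φ₂ = -0.1101;  D = cos φ₁ sin φ₂ − sin φ₁ cos φ₂ cos Δλ = -0.1326
initial course = atan2(N, D) = 219.71°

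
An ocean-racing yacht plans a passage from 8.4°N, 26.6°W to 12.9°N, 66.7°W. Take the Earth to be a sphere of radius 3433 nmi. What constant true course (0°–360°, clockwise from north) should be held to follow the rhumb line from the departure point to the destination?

Meridional parts: M(φ₁)=+0.1471, M(φ₂)=+0.2271 → ΔM = +0.0799;  Δλ = -0.6999 rad
tan C = Δλ / ΔM = -8.7552 → C = 276.52°

276.5°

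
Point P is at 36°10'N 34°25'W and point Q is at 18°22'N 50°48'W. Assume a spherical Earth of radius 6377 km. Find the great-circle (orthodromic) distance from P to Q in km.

Haversine: a = sin²(Δφ/2)+cos φ₁ cos φ₂ sin²(Δλ/2) = 0.03949;  σ = 2·atan2(√a,√(1−a))
σ = 22.924° → d = Rσ = 6377·0.40011 = 2551 km

2551 km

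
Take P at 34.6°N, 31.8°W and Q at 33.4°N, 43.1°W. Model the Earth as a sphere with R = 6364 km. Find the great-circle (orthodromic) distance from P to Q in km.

1048 km

Haversine: a = sin²(Δφ/2)+cos φ₁ cos φ₂ sin²(Δλ/2) = 0.00677;  σ = 2·atan2(√a,√(1−a))
σ = 9.440° → d = Rσ = 6364·0.16475 = 1048 km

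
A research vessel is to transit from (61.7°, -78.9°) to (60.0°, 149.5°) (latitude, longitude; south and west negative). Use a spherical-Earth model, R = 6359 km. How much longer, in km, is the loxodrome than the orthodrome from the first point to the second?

Great circle: cos σ = sin φ₁ sin φ₂ + cos φ₁ cos φ₂ cos Δλ,  σ = 0.9209 rad → d_gc = 5855.7 km
Rhumb line: Δψ = -0.0609, q = Δφ/Δψ = 0.4870, d_rh = R√(Δφ²+q²Δλ²) = 7115.0 km
Excess = 7115.0 − 5855.7 = 1259.3 ≈ 1259 km

1259 km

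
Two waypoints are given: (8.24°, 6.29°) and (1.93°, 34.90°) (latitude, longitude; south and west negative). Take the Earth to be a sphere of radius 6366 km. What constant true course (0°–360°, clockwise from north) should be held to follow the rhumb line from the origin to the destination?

102.5°

Δψ = ln[tan(π/4+φ₂/2)/tan(π/4+φ₁/2)] = -0.1106
Δλ = +0.4993 rad (taken the short way round)
course = atan2(Δλ, Δψ) = 102.49°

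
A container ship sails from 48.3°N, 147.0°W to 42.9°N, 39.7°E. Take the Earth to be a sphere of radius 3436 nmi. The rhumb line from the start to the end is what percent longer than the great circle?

Great circle: σ = 1.5465 rad → d_gc = Rσ = 5313.9 nmi
Rhumb: Δφ = -0.0942, Δλ = -3.0247, Δψ = -0.1349, q = Δφ/Δψ = 0.6989 → d_rh = R√(Δφ²+q²Δλ²) = 7270.3 nmi
Excess = (7270.3 − 5313.9) / 5313.9 = 1956.4 / 5313.9 = 36.82% ≈ 36.8%

36.8%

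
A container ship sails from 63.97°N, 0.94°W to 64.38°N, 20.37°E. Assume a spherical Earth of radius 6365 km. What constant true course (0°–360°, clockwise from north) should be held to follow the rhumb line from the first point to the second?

Meridional parts: M(φ₁)=+1.4647, M(φ₂)=+1.4811 → ΔM = +0.0164;  Δλ = +0.3719 rad
tan C = Δλ / ΔM = +22.6414 → C = 87.47°

87.5°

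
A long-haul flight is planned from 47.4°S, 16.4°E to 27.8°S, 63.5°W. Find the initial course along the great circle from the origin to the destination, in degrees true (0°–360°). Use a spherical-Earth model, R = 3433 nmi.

θ = atan2( sin Δλ·cos φ₂ ,  cos φ₁ sin φ₂ − sin φ₁ cos φ₂ cos Δλ )
  = atan2(-0.8709, -0.2015) = 256.97°

257.0°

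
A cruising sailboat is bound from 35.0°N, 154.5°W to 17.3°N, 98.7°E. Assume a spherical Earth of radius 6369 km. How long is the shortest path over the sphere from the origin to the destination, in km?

10358 km

Haversine: a = sin²(Δφ/2)+cos φ₁ cos φ₂ sin²(Δλ/2) = 0.52774;  σ = 2·atan2(√a,√(1−a))
σ = 93.181° → d = Rσ = 6369·1.62631 = 10358 km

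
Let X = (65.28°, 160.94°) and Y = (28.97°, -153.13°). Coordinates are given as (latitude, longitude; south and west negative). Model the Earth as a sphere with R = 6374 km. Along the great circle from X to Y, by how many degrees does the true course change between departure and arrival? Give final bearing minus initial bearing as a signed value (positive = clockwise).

+36.2°

At departure: θ₁ = atan2(sin Δλ cos φ₂, cos φ₁ sin φ₂ − sin φ₁ cos φ₂ cos Δλ) = 119.12°
At arrival: θ₂ = atan2(sin Δλ cos φ₁, −cos φ₂ sin φ₁ + sin φ₂ cos φ₁ cos Δλ) = 155.32°
Δθ = θ₂ − θ₁ = +36.2°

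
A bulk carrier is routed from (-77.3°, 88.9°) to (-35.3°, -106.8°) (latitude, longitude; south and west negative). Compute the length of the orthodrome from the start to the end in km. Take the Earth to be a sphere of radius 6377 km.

7455 km

cos σ = sin φ₁ sin φ₂ + cos φ₁ cos φ₂ cos Δλ
      = sin(-77.30°)sin(-35.30°) + cos(-77.30°)cos(-35.30°)cos(164.30°) = 0.3910
σ = 66.984° → d = Rσ = 6377·1.16909 = 7455 km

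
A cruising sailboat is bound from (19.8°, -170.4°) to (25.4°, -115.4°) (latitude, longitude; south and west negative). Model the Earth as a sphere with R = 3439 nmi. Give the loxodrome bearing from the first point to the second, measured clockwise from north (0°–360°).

83.7°

Δψ = ln[tan(π/4+φ₂/2)/tan(π/4+φ₁/2)] = +0.1059
Δλ = +0.9599 rad (taken the short way round)
course = atan2(Δλ, Δψ) = 83.70°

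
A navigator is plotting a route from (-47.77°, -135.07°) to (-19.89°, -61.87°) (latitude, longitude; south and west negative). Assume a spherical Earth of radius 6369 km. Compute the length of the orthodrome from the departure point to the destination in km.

cos σ = sin φ₁ sin φ₂ + cos φ₁ cos φ₂ cos Δλ
      = sin(-47.77°)sin(-19.89°) + cos(-47.77°)cos(-19.89°)cos(73.20°) = 0.4346
σ = 64.241° → d = Rσ = 6369·1.12122 = 7141 km

7141 km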